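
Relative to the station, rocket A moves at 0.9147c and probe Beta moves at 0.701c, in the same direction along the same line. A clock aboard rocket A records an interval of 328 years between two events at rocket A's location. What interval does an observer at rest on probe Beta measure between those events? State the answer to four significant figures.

408.3 years

Speed of rocket A in probe Beta's frame: u = (v_A − v_B)/(1 − v_A v_B/c²) = (0.9147 − 0.701)/(1 − 0.9147×0.701) = 0.2137/0.3587953 = 0.5956; |u| = 0.5956c.
At |u| = 0.5956c, γ = (1 − 0.354739)^(−1/2) = 1.2449.
Rocket A's interval is proper; time dilation gives Δt_B = γΔτ = 1.2449 × 328 years = 408.3 years.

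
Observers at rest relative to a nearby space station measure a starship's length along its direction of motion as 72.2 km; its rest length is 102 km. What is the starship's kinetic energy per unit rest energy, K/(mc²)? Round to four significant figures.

0.4127

From L = L₀/γ: γ = 102/72.2 = 1.41274.
Since K = (γ−1)mc², K/(mc²) = 1.41274 − 1 = 0.4127.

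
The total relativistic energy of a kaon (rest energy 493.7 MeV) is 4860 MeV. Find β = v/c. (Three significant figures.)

Total energy E = γmc² gives γ = 4860/493.7 = 9.844.
Hence β = √(1 − 1/γ²) = √(1 − 0.0103195) = √0.9896805 = 0.995.

0.995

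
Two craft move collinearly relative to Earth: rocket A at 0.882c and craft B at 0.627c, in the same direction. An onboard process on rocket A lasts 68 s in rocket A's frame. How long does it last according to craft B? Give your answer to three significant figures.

82.8 s

The velocity of rocket A relative to craft B is (0.882 − 0.627)c / (1 − 0.882×0.627) = 0.57049c; relative speed 0.57049c.
At |u| = 0.57049c, γ = (1 − 0.325459)^(−1/2) = 1.2176.
Rocket A's interval is proper; time dilation gives Δt_B = γΔτ = 1.2176 × 68 s = 82.8 s.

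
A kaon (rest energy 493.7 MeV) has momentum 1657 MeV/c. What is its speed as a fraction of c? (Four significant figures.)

0.9584c

βγ = pc/(mc²) = 1657/493.7 = 3.3563.
Since γ² = 1 + (βγ)² = 12.2647, γ = √12.2647 = 3.5021, and β = (βγ)/γ = 3.3563/3.5021 = 0.9584.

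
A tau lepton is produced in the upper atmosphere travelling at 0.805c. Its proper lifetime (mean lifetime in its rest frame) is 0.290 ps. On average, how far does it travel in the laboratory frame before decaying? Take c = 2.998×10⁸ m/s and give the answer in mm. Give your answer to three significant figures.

Lorentz factor: γ = (1 − 0.648025)^(−1/2) = 1.6856.
Lab-frame lifetime: Δt = γτ = 1.6856 × 0.290 ps = 0.48882 ps.
Distance: d = vΔt = 0.805 × 2.998×10⁸ m/s × 4.8882×10^-13 s = 1.18×10^-4 m = 0.118 mm.

0.118 mm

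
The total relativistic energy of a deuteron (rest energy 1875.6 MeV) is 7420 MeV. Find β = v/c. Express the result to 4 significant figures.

0.9675

γ = E/(mc²) = 7420/1875.6 = 3.9561.
β = √(1 − 1/γ²) = √(1 − 0.0638948) = √0.9361052 = 0.9675.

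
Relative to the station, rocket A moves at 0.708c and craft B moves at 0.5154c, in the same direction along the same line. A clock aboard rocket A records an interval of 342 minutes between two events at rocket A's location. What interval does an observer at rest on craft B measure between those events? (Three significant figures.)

359 minutes

Transform rocket A's velocity into craft B's frame: (0.708 − 0.5154)/(1 − 0.708·0.5154) = 0.1926/0.6350968, so the relative speed is 0.30326c.
γ for this relative speed: γ = 1/√(1 − 0.0919666) = 1.0494.
The clock on rocket A records proper time, so craft B measures Δt = γΔτ = 1.0494 × 342 = 359 minutes.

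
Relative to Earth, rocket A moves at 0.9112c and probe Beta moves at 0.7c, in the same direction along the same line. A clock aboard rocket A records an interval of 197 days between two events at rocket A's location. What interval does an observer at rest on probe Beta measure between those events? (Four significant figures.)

242.5 days

Speed of rocket A in probe Beta's frame: u = (v_A − v_B)/(1 − v_A v_B/c²) = (0.9112 − 0.7)/(1 − 0.9112×0.7) = 0.2112/0.36216 = 0.58317; |u| = 0.58317c.
γ for this relative speed: γ = 1/√(1 − 0.340087) = 1.231.
Rocket A's interval is proper; time dilation gives Δt_B = γΔτ = 1.231 × 197 days = 242.5 days.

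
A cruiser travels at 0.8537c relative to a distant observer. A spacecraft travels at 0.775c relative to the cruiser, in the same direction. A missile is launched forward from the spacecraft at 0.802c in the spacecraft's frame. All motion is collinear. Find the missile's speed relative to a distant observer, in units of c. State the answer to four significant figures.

First combine the missile and spacecraft (S''→S'): u₁ = (0.802 + 0.775)/(1 + 0.802×0.775) = 1.577/1.62155 = 0.97253.
Then combine with the cruiser (S'→S): u = (0.97253 + 0.8537)/(1 + 0.97253×0.8537) = 1.82623/1.830248861 = 0.9978.

0.9978c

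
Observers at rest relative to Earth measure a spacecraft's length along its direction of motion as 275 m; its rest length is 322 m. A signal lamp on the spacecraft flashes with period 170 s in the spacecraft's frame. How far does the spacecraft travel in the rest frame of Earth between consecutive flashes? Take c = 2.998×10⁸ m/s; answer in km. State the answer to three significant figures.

From L = L₀/γ: γ = 322/275 = 1.17091.
β = √(1 − 1/γ²) = 0.52021. Lab-frame period = γτ = 1.17091×170 s = 199.05 s. Distance = βc × γτ = 0.52021 × 2.998×10⁸ m/s × 199.05 s = 3.1044×10^10 m = 3.10×10^7 km.

3.10×10^7 km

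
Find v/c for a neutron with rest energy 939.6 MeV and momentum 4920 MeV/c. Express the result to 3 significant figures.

0.982

βγ = pc/(mc²) = 4920/939.6 = 5.2363.
Since γ² = 1 + (βγ)² = 28.4188, γ = √28.4188 = 5.33093, and β = (βγ)/γ = 5.2363/5.33093 = 0.982.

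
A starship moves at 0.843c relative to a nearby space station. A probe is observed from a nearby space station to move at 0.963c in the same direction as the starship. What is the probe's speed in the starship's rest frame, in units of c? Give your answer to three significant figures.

Transform to the starship's frame: u' = (u − v)/(1 − uv/c²).
u' = (0.963 − 0.843)/(1 − 0.963×0.843) = 0.12/0.188191 = 0.63765.
Speed in the starship's frame: 0.638c (in the same direction).

0.638c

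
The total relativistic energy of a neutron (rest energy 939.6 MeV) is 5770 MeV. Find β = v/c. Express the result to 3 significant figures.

0.987

Total energy E = γmc² gives γ = 5770/939.6 = 6.1409.
Hence β = √(1 − 1/γ²) = √(1 − 0.0265177) = √0.9734823 = 0.987.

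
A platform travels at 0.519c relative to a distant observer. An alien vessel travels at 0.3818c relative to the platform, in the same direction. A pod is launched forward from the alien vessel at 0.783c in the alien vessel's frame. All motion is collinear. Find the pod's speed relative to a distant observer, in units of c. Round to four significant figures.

0.9661c

Apply u = (u'+v)/(1+u'v) twice. Pod in the platform frame: (0.783+0.3818)/(1+0.783·0.3818) = 1.1648/1.2989494 = 0.89672c.
That velocity, transformed to the rest frame of a distant observer: (0.89672+0.519)/(1+0.89672·0.519) = 1.41572/1.46539768 = 0.9661c.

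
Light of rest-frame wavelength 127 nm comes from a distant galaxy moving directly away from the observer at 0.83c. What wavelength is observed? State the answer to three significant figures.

417 nm

Relativistic Doppler for wavelength: λ_obs = λ_src · √((1+β)/(1−β)).
With β = 0.83: factor = √(1.83/0.17) = 3.281.
λ_obs = 127 × 3.281 = 417 nm.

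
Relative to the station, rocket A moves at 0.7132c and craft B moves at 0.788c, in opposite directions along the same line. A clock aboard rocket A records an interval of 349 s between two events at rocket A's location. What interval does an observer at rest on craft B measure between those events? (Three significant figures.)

1260 s

Speed of rocket A in craft B's frame: u = (v_A + v_B)/(1 + v_A v_B/c²) = (0.7132 + 0.788)/(1 + 0.7132×0.788) = 1.5012/1.5620016 = 0.96107; |u| = 0.96107c.
γ for this relative speed: γ = 1/√(1 − 0.923656) = 3.6192.
The clock on rocket A records proper time, so craft B measures Δt = γΔτ = 3.6192 × 349 = 1260 s.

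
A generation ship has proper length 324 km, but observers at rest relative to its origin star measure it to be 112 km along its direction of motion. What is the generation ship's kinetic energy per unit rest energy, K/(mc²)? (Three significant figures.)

1.89

From L = L₀/γ: γ = 324/112 = 2.89286.
K/(mc²) = γ − 1 = 2.89286 − 1 = 1.89.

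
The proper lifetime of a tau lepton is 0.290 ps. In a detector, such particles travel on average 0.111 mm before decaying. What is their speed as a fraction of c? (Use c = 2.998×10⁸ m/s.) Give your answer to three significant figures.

Lab distance = (lab lifetime)·v = γτ·βc, so βγ = d/(cτ) = 1.110×10^-4/(2.998×10⁸ × 2.900×10^-13) = 1.2767.
With βγ = 1.2767: γ² = 1 + (βγ)² = 2.62996, and β = (βγ)/γ = 1.2767/1.62172 = 0.787.

0.787c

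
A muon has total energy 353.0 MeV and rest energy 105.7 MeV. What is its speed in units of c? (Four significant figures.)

γ = E/(mc²) = 353.0/105.7 = 3.3396.
β = √(1 − 1/γ²) = √(1 − 0.0896626) = √0.9103374 = 0.9541.

0.9541c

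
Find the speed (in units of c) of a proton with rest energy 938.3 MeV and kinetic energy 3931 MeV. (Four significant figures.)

0.9813c

γ = 1 + K/(mc²) = 1 + 3931/938.3 = 5.1895.
β = √(1 − 1/γ²) = √(1 − 0.0371321) = √0.9628679 = 0.9813.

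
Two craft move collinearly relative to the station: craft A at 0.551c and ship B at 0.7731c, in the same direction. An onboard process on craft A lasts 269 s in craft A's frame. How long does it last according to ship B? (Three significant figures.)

Transform craft A's velocity into ship B's frame: (0.551 − 0.7731)/(1 − 0.551·0.7731) = −0.2221/0.5740219, so the relative speed is 0.38692c.
γ for this relative speed: γ = 1/√(1 − 0.149707) = 1.0845.
The clock on craft A records proper time, so ship B measures Δt = γΔτ = 1.0845 × 269 = 292 s.

292 s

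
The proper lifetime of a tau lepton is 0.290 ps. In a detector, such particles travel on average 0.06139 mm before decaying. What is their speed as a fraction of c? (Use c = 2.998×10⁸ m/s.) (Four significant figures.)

0.5768c

Let x = d/(cτ) = 6.139×10^-5 m / (2.998×10⁸ m/s × 2.900×10^-13 s) = 0.7061. Since d = βγcτ, x = βγ = β/√(1−β²).
Solving: β² = x²/(1+x²) = 0.498577/1.498577 = 0.3327, so β = 0.5768.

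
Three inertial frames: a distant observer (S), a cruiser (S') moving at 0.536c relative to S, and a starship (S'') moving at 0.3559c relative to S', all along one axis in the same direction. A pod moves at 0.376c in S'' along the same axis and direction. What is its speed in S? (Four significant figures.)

Compose velocities in two stages. Stage 1 (into S'): u₁ = (0.376+0.3559)/(1+0.376×0.3559) = 0.64552.
Stage 2 (into S): u = (0.64552+0.536)/(1+0.64552×0.536) = 0.8778, so the speed is 0.8778c.

0.8778c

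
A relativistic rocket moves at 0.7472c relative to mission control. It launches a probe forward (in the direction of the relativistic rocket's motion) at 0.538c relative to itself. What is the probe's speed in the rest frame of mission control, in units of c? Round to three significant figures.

In units of c, u = (u' + v)/(1 + u'v) with u' = 0.538 and v = 0.7472.
Numerator: 0.538 + 0.7472 = 1.2852. Denominator: 1 + (0.538)(0.7472) = 1.4019936.
u = 1.2852/1.4019936 = 0.91669, so the speed is 0.917c.

0.917c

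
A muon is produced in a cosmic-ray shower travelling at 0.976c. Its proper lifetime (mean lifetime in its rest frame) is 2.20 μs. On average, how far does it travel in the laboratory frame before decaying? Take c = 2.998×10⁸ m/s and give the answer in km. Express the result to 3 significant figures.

γ = 1/√(1 − β²) = 1/√(1 − 0.952576) = 1/√0.047424 = 1/0.217771 = 4.592.
Lab-frame lifetime: Δt = γτ = 4.592 × 2.20 μs = 10.102 μs.
Distance: d = vΔt = 0.976 × 2.998×10⁸ m/s × 1.0102×10^-5 s = 2960 m = 2.96 km.

2.96 km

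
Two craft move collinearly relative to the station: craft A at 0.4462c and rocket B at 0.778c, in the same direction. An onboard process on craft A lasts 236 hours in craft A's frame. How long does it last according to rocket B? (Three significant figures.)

Transform craft A's velocity into rocket B's frame: (0.4462 − 0.778)/(1 − 0.4462·0.778) = −0.3318/0.6528564, so the relative speed is 0.50823c.
At |u| = 0.50823c, γ = (1 − 0.258298)^(−1/2) = 1.1611.
The clock on craft A records proper time, so rocket B measures Δt = γΔτ = 1.1611 × 236 = 274 hours.

274 hours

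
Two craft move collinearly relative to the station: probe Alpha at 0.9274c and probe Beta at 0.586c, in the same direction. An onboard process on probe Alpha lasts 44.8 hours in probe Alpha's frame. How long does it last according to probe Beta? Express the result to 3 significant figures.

67.5 hours

The velocity of probe Alpha relative to probe Beta is (0.9274 − 0.586)c / (1 − 0.9274×0.586) = 0.74779c; relative speed 0.74779c.
At |u| = 0.74779c, γ = (1 − 0.55919)^(−1/2) = 1.5062.
Probe Alpha's interval is proper; time dilation gives Δt_B = γΔτ = 1.5062 × 44.8 hours = 67.5 hours.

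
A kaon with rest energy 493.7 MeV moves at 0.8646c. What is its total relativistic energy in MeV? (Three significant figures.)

983 MeV

γ = 1/√(1 − β²) = 1/√(1 − 0.74753316) = 1/√0.25246684 = 1/0.502461 = 1.9902.
Total energy: E = γmc² = 1.9902 × 493.7 MeV = 983 MeV.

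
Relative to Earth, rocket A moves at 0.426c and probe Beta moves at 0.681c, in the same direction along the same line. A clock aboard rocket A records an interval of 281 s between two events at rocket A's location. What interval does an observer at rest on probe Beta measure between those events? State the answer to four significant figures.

The velocity of rocket A relative to probe Beta is (0.426 − 0.681)c / (1 − 0.426×0.681) = −0.35921c; relative speed 0.35921c.
At |u| = 0.35921c, γ = (1 − 0.129032)^(−1/2) = 1.0715.
The clock on rocket A records proper time, so probe Beta measures Δt = γΔτ = 1.0715 × 281 = 301.1 s.

301.1 s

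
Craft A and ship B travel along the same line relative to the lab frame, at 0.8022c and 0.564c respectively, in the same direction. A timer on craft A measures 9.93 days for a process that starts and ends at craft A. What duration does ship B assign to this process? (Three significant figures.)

11.0 days

Speed of craft A in ship B's frame: u = (v_A − v_B)/(1 − v_A v_B/c²) = (0.8022 − 0.564)/(1 − 0.8022×0.564) = 0.2382/0.5475592 = 0.43502; |u| = 0.43502c.
At |u| = 0.43502c, γ = (1 − 0.189242)^(−1/2) = 1.1106.
Craft A's interval is proper; time dilation gives Δt_B = γΔτ = 1.1106 × 9.93 days = 11.0 days.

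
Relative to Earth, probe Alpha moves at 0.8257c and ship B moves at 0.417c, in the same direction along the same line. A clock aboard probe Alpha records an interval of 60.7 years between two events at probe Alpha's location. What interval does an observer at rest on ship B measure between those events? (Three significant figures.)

77.6 years

The velocity of probe Alpha relative to ship B is (0.8257 − 0.417)c / (1 − 0.8257×0.417) = 0.62332c; relative speed 0.62332c.
γ for this relative speed: γ = 1/√(1 − 0.388528) = 1.2788.
Probe Alpha's interval is proper; time dilation gives Δt_B = γΔτ = 1.2788 × 60.7 years = 77.6 years.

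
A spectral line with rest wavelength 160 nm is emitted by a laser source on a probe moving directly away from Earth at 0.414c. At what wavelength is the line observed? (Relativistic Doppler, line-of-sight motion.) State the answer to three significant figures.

Relativistic Doppler for wavelength: λ_obs = λ_src · √((1+β)/(1−β)).
With β = 0.414: factor = √(1.414/0.586) = 1.5534.
λ_obs = 160 × 1.5534 = 249 nm.

249 nm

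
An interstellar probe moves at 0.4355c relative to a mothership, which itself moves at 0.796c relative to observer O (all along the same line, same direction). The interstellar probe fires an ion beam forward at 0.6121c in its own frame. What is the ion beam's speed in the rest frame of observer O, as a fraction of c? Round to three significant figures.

First combine the ion beam and interstellar probe (S''→S'): u₁ = (0.6121 + 0.4355)/(1 + 0.6121×0.4355) = 1.0476/1.26656955 = 0.82712.
Then combine with the mothership (S'→S): u = (0.82712 + 0.796)/(1 + 0.82712×0.796) = 1.62312/1.65838752 = 0.97873.

0.979c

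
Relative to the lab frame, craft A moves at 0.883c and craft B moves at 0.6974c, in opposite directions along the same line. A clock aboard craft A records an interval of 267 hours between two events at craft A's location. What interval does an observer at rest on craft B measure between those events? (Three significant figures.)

The velocity of craft A relative to craft B is (0.883 + 0.6974)c / (1 + 0.883×0.6974) = 0.97809c; relative speed 0.97809c.
At |u| = 0.97809c, γ = (1 − 0.95666)^(−1/2) = 4.8035.
Craft A's interval is proper; time dilation gives Δt_B = γΔτ = 4.8035 × 267 hours = 1280 hours.

1280 hours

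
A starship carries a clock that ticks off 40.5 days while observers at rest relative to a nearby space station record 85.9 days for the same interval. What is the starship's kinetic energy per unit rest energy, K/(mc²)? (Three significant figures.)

From Δt = γΔτ: γ = 85.9/40.5 = 2.12099.
K/(mc²) = γ − 1 = 2.12099 − 1 = 1.12.

1.12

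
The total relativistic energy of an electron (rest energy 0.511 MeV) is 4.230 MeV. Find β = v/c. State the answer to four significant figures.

Total energy E = γmc² gives γ = 4.230/0.511 = 8.2779.
Hence β = √(1 − 1/γ²) = √(1 − 0.0145935) = √0.9854065 = 0.9927.

0.9927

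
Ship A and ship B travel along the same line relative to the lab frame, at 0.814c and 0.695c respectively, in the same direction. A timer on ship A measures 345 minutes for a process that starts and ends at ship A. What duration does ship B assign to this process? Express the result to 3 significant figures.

359 minutes

The velocity of ship A relative to ship B is (0.814 − 0.695)c / (1 − 0.814×0.695) = 0.27402c; relative speed 0.27402c.
At |u| = 0.27402c, γ = (1 − 0.075087)^(−1/2) = 1.0398.
Ship A's interval is proper; time dilation gives Δt_B = γΔτ = 1.0398 × 345 minutes = 359 minutes.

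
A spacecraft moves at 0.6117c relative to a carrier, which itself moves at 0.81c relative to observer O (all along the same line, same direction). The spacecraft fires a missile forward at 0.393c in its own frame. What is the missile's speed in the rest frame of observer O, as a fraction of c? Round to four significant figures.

Apply u = (u'+v)/(1+u'v) twice. Missile in the carrier frame: (0.393+0.6117)/(1+0.393·0.6117) = 1.0047/1.2403981 = 0.80998c.
That velocity, transformed to the rest frame of observer O: (0.80998+0.81)/(1+0.80998·0.81) = 1.61998/1.6560838 = 0.9782c.

0.9782c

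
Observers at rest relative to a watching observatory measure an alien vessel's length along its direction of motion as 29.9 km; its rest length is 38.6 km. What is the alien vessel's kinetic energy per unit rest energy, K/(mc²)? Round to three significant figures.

γ = L₀/L = 38.6/29.9 = 1.29097.
Since K = (γ−1)mc², K/(mc²) = 1.29097 − 1 = 0.291.

0.291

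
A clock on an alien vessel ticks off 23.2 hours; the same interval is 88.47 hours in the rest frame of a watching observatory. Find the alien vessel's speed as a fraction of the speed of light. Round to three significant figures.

γ = Δt/Δτ = 88.47/23.2 = 3.8134.
β = √(1 − 1/γ²) = √(1 − 0.0687662) = √0.9312338 = 0.965.

0.965c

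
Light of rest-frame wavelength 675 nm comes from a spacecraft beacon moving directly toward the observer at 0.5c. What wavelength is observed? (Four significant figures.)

Relativistic Doppler for wavelength: λ_obs = λ_src · √((1−β)/(1+β)).
With β = 0.5: factor = √(0.5/1.5) = 0.57735.
λ_obs = 675 × 0.57735 = 389.7 nm.

389.7 nm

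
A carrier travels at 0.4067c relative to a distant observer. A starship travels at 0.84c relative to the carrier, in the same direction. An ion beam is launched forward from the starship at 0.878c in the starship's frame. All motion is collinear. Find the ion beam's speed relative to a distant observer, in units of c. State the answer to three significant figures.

0.995c

Apply u = (u'+v)/(1+u'v) twice. Ion beam in the carrier frame: (0.878+0.84)/(1+0.878·0.84) = 1.718/1.73752 = 0.98877c.
That velocity, transformed to the rest frame of a distant observer: (0.98877+0.4067)/(1+0.98877·0.4067) = 1.39547/1.402132759 = 0.99525c.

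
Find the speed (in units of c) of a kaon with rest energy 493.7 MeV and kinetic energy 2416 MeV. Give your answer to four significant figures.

γ = 1 + K/(mc²) = 1 + 2416/493.7 = 5.8937.
β = √(1 − 1/γ²) = √(1 − 0.0287888) = √0.9712112 = 0.9855.

0.9855c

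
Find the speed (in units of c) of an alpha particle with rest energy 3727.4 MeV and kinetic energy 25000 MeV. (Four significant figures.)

K = (γ−1)mc², so γ = 1 + 25000/3727.4 = 7.7071.
Then v/c = √(1 − γ⁻²) = √(1 − 0.0168352) = √0.9831648 = 0.9915.

0.9915c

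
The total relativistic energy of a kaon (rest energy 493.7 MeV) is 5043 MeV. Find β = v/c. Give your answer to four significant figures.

γ = E/(mc²) = 5043/493.7 = 10.215.
β = √(1 − 1/γ²) = √(1 − 0.00958348) = √0.99041652 = 0.9952.

0.9952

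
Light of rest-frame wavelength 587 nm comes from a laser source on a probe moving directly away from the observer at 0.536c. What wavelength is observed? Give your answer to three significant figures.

Relativistic Doppler for wavelength: λ_obs = λ_src · √((1+β)/(1−β)).
With β = 0.536: factor = √(1.536/0.464) = 1.8194.
λ_obs = 587 × 1.8194 = 1070 nm.

1070 nm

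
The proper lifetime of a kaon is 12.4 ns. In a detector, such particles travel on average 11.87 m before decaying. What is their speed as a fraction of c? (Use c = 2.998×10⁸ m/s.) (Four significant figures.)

0.9543c

Let x = d/(cτ) = 11.87 m / (2.998×10⁸ m/s × 1.240×10^-8 s) = 3.193. Since d = βγcτ, x = βγ = β/√(1−β²).
Solving: β² = x²/(1+x²) = 10.1952/11.1952 = 0.910676, so β = 0.9543.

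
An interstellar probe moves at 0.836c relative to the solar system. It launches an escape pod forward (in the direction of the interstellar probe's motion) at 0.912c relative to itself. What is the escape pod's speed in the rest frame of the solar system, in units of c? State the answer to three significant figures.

0.992c

Relativistic velocity addition: u = (u' + v)/(1 + u'v/c²), with u' = 0.912c and v = 0.836c.
Numerator: 0.912 + 0.836 = 1.748. Denominator: 1 + (0.912)(0.836) = 1.762432.
u = 1.748/1.762432 = 0.99181, so the speed is 0.992c.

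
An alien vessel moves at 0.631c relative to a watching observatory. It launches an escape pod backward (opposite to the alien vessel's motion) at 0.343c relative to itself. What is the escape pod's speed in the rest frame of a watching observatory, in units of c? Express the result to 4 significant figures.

Relativistic velocity addition: u = (u' + v)/(1 + u'v/c²), with u' = −0.343c and v = 0.631c.
Numerator: −0.343 + 0.631 = 0.288. Denominator: 1 + (−0.343)(0.631) = 0.783567.
u = 0.288/0.783567 = 0.36755, so the speed is 0.3675c.

0.3675c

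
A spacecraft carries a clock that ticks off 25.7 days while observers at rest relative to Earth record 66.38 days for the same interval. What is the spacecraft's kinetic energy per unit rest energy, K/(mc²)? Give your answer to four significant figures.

From Δt = γΔτ: γ = 66.38/25.7 = 2.58288.
K/(mc²) = γ − 1 = 2.58288 − 1 = 1.583.

1.583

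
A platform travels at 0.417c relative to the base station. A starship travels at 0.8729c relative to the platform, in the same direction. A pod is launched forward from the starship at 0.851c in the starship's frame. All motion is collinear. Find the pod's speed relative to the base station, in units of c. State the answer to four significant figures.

Apply u = (u'+v)/(1+u'v) twice. Pod in the platform frame: (0.851+0.8729)/(1+0.851·0.8729) = 1.7239/1.7428379 = 0.98913c.
That velocity, transformed to the rest frame of the base station: (0.98913+0.417)/(1+0.98913·0.417) = 1.40613/1.41246721 = 0.99551c.

0.9955c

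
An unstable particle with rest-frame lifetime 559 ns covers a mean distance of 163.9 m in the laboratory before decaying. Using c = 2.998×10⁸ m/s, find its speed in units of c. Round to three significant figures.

0.699c

Lab distance = (lab lifetime)·v = γτ·βc, so βγ = d/(cτ) = 163.9/(2.998×10⁸ × 5.590×10^-7) = 0.97799.
With βγ = 0.97799: γ² = 1 + (βγ)² = 1.956464, and β = (βγ)/γ = 0.97799/1.39874 = 0.699.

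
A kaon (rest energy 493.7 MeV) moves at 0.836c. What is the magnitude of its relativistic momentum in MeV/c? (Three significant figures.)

β² = 0.698896, so γ = 1/√0.301104 = 1.8224.
Momentum: p = γβ·mc = 1.8224 × 0.836 × 493.7 MeV/c = 752 MeV/c.

752 MeV/c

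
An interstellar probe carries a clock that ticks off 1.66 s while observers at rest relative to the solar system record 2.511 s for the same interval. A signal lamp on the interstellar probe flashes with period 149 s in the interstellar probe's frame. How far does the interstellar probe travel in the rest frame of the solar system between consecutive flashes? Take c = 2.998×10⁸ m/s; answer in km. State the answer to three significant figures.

5.07×10^7 km

From Δt = γΔτ: γ = 2.511/1.66 = 1.51265.
β = √(1 − 1/γ²) = 0.75031. Lab-frame period = γτ = 1.51265×149 s = 225.38 s. Distance = βc × γτ = 0.75031 × 2.998×10⁸ m/s × 225.38 s = 5.0698×10^10 m = 5.07×10^7 km.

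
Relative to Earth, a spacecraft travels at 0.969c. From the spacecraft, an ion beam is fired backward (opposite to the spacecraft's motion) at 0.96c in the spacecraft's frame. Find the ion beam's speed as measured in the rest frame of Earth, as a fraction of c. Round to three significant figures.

0.129c

Relativistic velocity addition: u = (u' + v)/(1 + u'v/c²), with u' = −0.96c and v = 0.969c.
Numerator: −0.96 + 0.969 = 0.009. Denominator: 1 + (−0.96)(0.969) = 0.06976.
u = 0.009/0.06976 = 0.12901, so the speed is 0.129c.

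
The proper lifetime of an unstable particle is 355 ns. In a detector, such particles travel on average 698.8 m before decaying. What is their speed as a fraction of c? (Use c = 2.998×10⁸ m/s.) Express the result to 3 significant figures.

0.989c

Let x = d/(cτ) = 698.8 m / (2.998×10⁸ m/s × 3.550×10^-7 s) = 6.5659. Since d = βγcτ, x = βγ = β/√(1−β²).
Solving: β² = x²/(1+x²) = 43.111/44.111 = 0.97733, so β = 0.989.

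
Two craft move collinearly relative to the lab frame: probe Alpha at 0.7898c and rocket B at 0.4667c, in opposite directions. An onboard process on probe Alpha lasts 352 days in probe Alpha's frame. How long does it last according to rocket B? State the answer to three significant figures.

Speed of probe Alpha in rocket B's frame: u = (v_A + v_B)/(1 + v_A v_B/c²) = (0.7898 + 0.4667)/(1 + 0.7898×0.4667) = 1.2565/1.36859966 = 0.91809; |u| = 0.91809c.
γ for this relative speed: γ = 1/√(1 − 0.842889) = 2.5229.
Probe Alpha's interval is proper; time dilation gives Δt_B = γΔτ = 2.5229 × 352 days = 888 days.

888 days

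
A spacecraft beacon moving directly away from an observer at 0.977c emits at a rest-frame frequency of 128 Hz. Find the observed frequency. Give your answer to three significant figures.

Relativistic Doppler (source moving away): f_obs = f_src · √((1−β)/(1+β)).
With β = 0.977: factor = √(0.023/1.977) = 0.10786.
f_obs = 128 × 0.10786 = 13.8 Hz.

13.8 Hz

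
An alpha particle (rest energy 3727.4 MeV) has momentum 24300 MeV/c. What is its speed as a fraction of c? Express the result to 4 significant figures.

βγ = pc/(mc²) = 24300/3727.4 = 6.5193.
Since γ² = 1 + (βγ)² = 43.5013, γ = √43.5013 = 6.59555, and β = (βγ)/γ = 6.5193/6.59555 = 0.9884.

0.9884c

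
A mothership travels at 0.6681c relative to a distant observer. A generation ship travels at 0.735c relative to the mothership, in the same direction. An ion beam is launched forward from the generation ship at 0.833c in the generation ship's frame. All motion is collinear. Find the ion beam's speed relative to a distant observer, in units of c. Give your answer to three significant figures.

0.994c

Compose velocities in two stages. Stage 1 (into S'): u₁ = (0.833+0.735)/(1+0.833×0.735) = 0.97255.
Stage 2 (into S): u = (0.97255+0.6681)/(1+0.97255×0.6681) = 0.99448, so the speed is 0.994c.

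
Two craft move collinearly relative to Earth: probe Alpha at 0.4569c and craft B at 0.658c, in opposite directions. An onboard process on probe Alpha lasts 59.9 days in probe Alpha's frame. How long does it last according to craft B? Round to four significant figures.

116.3 days

The velocity of probe Alpha relative to craft B is (0.4569 + 0.658)c / (1 + 0.4569×0.658) = 0.85719c; relative speed 0.85719c.
At |u| = 0.85719c, γ = (1 − 0.734775)^(−1/2) = 1.9417.
Probe Alpha's interval is proper; time dilation gives Δt_B = γΔτ = 1.9417 × 59.9 days = 116.3 days.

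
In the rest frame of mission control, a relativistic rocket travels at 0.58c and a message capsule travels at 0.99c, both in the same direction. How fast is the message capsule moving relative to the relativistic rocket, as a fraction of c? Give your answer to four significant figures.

Transform to the relativistic rocket's frame: u' = (u − v)/(1 − uv/c²).
u' = (0.99 − 0.58)/(1 − 0.99×0.58) = 0.41/0.4258 = 0.96289.
Speed in the relativistic rocket's frame: 0.9629c (in the same direction).

0.9629c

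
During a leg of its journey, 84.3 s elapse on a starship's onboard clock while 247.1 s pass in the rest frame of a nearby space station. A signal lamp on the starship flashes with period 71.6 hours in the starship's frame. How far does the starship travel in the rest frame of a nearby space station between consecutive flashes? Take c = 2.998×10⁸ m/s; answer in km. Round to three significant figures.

2.13×10^11 km

The time-dilation ratio gives γ = 247.1/84.3 = 2.9312.
β = √(1 − 1/γ²) = 0.94001. Lab-frame period = γτ = 2.9312×71.6 hours = 209.87 hours. Distance = βc × γτ = 0.94001 × 2.998×10⁸ m/s × 755532 s = 2.1292×10^14 m = 2.13×10^11 km.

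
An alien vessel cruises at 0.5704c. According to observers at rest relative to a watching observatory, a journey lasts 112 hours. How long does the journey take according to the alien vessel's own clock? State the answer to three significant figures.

92.0 hours

With β = 0.5704, γ = 1/√(1 − 0.5704²) = 1/√0.67464384 = 1.2175.
The alien vessel's clock runs slow as seen from a watching observatory, so Δτ = Δt/γ = 112/1.2175 = 92.0 hours.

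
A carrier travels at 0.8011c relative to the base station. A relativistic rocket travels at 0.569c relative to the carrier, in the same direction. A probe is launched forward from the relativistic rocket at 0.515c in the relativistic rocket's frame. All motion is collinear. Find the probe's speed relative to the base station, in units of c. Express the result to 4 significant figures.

0.9808c

Apply u = (u'+v)/(1+u'v) twice. Probe in the carrier frame: (0.515+0.569)/(1+0.515·0.569) = 1.084/1.293035 = 0.83834c.
That velocity, transformed to the rest frame of the base station: (0.83834+0.8011)/(1+0.83834·0.8011) = 1.63944/1.671594174 = 0.98076c.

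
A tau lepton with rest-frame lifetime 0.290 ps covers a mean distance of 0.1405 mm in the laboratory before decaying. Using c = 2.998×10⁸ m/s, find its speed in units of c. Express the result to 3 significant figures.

0.850c

d = βγcτ ⇒ βγ = d/(cτ) = 1.405×10^-4 m / (8.6942×10^-5 m) = 1.616.
β = (βγ)/√(1+(βγ)²) = 1.616/√3.61146 = 0.850.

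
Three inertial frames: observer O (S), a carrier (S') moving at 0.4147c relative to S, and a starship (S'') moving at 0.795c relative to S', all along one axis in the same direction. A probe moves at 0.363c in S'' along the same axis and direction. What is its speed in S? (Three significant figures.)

0.957c

First combine the probe and starship (S''→S'): u₁ = (0.363 + 0.795)/(1 + 0.363×0.795) = 1.158/1.288585 = 0.89866.
Then combine with the carrier (S'→S): u = (0.89866 + 0.4147)/(1 + 0.89866×0.4147) = 1.31336/1.372674302 = 0.95679.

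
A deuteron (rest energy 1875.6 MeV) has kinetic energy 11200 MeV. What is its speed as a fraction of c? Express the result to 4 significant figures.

0.9897c

K = (γ−1)mc², so γ = 1 + 11200/1875.6 = 6.9714.
Then v/c = √(1 − γ⁻²) = √(1 − 0.020576) = √0.979424 = 0.9897.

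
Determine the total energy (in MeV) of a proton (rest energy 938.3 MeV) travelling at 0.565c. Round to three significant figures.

γ = 1/√(1 − β²) = 1/√(1 − 0.319225) = 1/√0.680775 = 1/0.825091 = 1.212.
Total energy: E = γmc² = 1.212 × 938.3 MeV = 1140 MeV.

1140 MeV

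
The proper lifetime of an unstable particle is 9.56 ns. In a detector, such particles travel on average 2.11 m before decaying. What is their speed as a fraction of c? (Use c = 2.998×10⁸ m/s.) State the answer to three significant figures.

0.593c

Let x = d/(cτ) = 2.110 m / (2.998×10⁸ m/s × 9.560×10^-9 s) = 0.7362. Since d = βγcτ, x = βγ = β/√(1−β²).
Solving: β² = x²/(1+x²) = 0.54199/1.54199 = 0.351487, so β = 0.593.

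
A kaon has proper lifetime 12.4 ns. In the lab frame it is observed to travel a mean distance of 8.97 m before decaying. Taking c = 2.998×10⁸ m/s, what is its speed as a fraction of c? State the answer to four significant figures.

d = βγcτ ⇒ βγ = d/(cτ) = 8.970 m / (3.71752 m) = 2.4129.
β = (βγ)/√(1+(βγ)²) = 2.4129/√6.82209 = 0.9238.

0.9238c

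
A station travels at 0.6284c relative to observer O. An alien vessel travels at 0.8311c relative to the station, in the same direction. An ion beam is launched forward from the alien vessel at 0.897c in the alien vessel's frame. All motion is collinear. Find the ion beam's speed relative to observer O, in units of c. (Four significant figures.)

0.9977c

Compose velocities in two stages. Stage 1 (into S'): u₁ = (0.897+0.8311)/(1+0.897×0.8311) = 0.99003.
Stage 2 (into S): u = (0.99003+0.6284)/(1+0.99003×0.6284) = 0.99772, so the speed is 0.9977c.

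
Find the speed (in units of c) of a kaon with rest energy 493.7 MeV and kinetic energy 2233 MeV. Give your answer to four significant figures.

γ = 1 + K/(mc²) = 1 + 2233/493.7 = 5.523.
β = √(1 − 1/γ²) = √(1 − 0.0327831) = √0.9672169 = 0.9835.

0.9835c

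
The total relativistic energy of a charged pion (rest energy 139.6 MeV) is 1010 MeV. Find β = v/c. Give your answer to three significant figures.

γ = E/(mc²) = 1010/139.6 = 7.235.
β = √(1 − 1/γ²) = √(1 − 0.0191039) = √0.9808961 = 0.990.

0.990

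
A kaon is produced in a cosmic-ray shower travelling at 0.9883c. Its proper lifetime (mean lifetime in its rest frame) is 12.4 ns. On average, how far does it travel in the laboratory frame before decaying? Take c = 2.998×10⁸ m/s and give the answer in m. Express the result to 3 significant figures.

γ = 1/√(1 − β²) = 1/√(1 − 0.97673689) = 1/√0.02326311 = 1/0.152522 = 6.5564.
Lab-frame lifetime: Δt = γτ = 6.5564 × 12.4 ns = 81.299 ns.
Distance: d = vΔt = 0.9883 × 2.998×10⁸ m/s × 8.1299×10^-8 s = 24.1 m.

24.1 m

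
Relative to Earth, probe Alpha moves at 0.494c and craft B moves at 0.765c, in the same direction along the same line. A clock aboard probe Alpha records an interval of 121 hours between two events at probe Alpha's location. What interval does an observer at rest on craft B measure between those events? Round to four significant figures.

134.4 hours

The velocity of probe Alpha relative to craft B is (0.494 − 0.765)c / (1 − 0.494×0.765) = −0.43563c; relative speed 0.43563c.
At |u| = 0.43563c, γ = (1 − 0.189773)^(−1/2) = 1.111.
The clock on probe Alpha records proper time, so craft B measures Δt = γΔτ = 1.111 × 121 = 134.4 hours.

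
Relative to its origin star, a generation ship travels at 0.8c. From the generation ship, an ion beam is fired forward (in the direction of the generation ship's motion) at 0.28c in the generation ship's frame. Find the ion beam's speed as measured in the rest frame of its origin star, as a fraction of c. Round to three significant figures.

0.882c

In units of c, u = (u' + v)/(1 + u'v) with u' = 0.28 and v = 0.8.
Numerator: 0.28 + 0.8 = 1.08. Denominator: 1 + (0.28)(0.8) = 1.224.
u = 1.08/1.224 = 0.88235, so the speed is 0.882c.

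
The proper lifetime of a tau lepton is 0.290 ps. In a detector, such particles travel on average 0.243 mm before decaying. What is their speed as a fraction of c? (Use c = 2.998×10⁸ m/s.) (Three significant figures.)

0.942c

d = βγcτ ⇒ βγ = d/(cτ) = 2.430×10^-4 m / (8.6942×10^-5 m) = 2.795.
β = (βγ)/√(1+(βγ)²) = 2.795/√8.81202 = 0.942.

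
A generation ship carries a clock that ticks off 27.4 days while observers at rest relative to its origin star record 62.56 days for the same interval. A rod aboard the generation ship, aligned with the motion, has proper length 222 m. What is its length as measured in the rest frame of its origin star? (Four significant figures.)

γ = Δt/Δτ = 62.56/27.4 = 2.28321.
L = L₀/γ = 222/2.28321 = 97.23 m.

97.23 m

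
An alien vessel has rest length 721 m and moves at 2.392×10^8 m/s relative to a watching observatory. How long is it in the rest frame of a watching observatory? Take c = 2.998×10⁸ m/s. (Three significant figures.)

β = v/c = (2.392×10^8 m/s)/(2.998×10⁸ m/s) = 0.797865.
γ = 1/√(1 − β²) = 1/√(1 − 0.6365886) = 1/√0.3634114 = 1/0.602836 = 1.6588.
Length contraction: L = L₀/γ = 721/1.6588 = 435 m.

435 m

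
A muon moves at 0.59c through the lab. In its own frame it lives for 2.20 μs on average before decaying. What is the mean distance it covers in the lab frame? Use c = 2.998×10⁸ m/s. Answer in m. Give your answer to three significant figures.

With β = 0.59, γ = 1/√(1 − 0.59²) = 1/√0.6519 = 1.2385.
Lab-frame lifetime: Δt = γτ = 1.2385 × 2.20 μs = 2.7247 μs.
Distance: d = vΔt = 0.59 × 2.998×10⁸ m/s × 2.7247×10^-6 s = 482 m.

482 m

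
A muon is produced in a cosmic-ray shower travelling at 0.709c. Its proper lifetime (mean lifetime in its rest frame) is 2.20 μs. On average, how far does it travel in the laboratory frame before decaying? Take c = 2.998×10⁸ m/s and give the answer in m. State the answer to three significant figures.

663 m

With β = 0.709, γ = 1/√(1 − 0.709²) = 1/√0.497319 = 1.418.
Lab-frame lifetime: Δt = γτ = 1.418 × 2.20 μs = 3.1196 μs.
Distance: d = vΔt = 0.709 × 2.998×10⁸ m/s × 3.1196×10^-6 s = 663 m.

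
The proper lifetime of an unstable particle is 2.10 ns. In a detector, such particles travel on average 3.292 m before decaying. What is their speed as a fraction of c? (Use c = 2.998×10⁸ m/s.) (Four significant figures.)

Let x = d/(cτ) = 3.292 m / (2.998×10⁸ m/s × 2.100×10^-9 s) = 5.2289. Since d = βγcτ, x = βγ = β/√(1−β²).
Solving: β² = x²/(1+x²) = 27.3414/28.3414 = 0.964716, so β = 0.9822.

0.9822c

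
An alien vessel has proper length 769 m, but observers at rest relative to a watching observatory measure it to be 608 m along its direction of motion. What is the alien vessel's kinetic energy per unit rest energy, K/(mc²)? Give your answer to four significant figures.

0.2648

γ = L₀/L = 769/608 = 1.2648.
Since K = (γ−1)mc², K/(mc²) = 1.2648 − 1 = 0.2648.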